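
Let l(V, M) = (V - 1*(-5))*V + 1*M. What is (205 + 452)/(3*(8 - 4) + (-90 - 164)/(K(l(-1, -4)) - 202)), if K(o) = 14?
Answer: 61758/1255 ≈ 49.210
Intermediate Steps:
l(V, M) = M + V*(5 + V) (l(V, M) = (V + 5)*V + M = (5 + V)*V + M = V*(5 + V) + M = M + V*(5 + V))
(205 + 452)/(3*(8 - 4) + (-90 - 164)/(K(l(-1, -4)) - 202)) = (205 + 452)/(3*(8 - 4) + (-90 - 164)/(14 - 202)) = 657/(3*4 - 254/(-188)) = 657/(12 - 254*(-1/188)) = 657/(12 + 127/94) = 657/(1255/94) = 657*(94/1255) = 61758/1255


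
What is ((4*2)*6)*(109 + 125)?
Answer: 11232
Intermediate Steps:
((4*2)*6)*(109 + 125) = (8*6)*234 = 48*234 = 11232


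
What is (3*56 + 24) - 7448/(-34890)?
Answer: 3353164/17445 ≈ 192.21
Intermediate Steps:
(3*56 + 24) - 7448/(-34890) = (168 + 24) - 7448*(-1/34890) = 192 + 3724/17445 = 3353164/17445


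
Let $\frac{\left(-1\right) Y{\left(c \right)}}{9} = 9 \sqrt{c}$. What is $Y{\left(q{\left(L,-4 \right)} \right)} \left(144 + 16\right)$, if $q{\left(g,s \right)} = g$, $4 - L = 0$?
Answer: $-25920$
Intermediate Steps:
$L = 4$ ($L = 4 - 0 = 4 + 0 = 4$)
$Y{\left(c \right)} = - 81 \sqrt{c}$ ($Y{\left(c \right)} = - 9 \cdot 9 \sqrt{c} = - 81 \sqrt{c}$)
$Y{\left(q{\left(L,-4 \right)} \right)} \left(144 + 16\right) = - 81 \sqrt{4} \left(144 + 16\right) = \left(-81\right) 2 \cdot 160 = \left(-162\right) 160 = -25920$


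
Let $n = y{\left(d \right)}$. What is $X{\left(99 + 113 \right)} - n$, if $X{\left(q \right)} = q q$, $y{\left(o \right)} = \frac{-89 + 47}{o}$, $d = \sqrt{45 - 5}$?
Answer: $44944 + \frac{21 \sqrt{10}}{10} \approx 44951.0$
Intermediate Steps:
$d = 2 \sqrt{10}$ ($d = \sqrt{40} = 2 \sqrt{10} \approx 6.3246$)
$y{\left(o \right)} = - \frac{42}{o}$
$X{\left(q \right)} = q^{2}$
$n = - \frac{21 \sqrt{10}}{10}$ ($n = - \frac{42}{2 \sqrt{10}} = - 42 \frac{\sqrt{10}}{20} = - \frac{21 \sqrt{10}}{10} \approx -6.6408$)
$X{\left(99 + 113 \right)} - n = \left(99 + 113\right)^{2} - - \frac{21 \sqrt{10}}{10} = 212^{2} + \frac{21 \sqrt{10}}{10} = 44944 + \frac{21 \sqrt{10}}{10}$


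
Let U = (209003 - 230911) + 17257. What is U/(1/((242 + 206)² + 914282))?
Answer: -5185799886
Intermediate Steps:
U = -4651 (U = -21908 + 17257 = -4651)
U/(1/((242 + 206)² + 914282)) = -(4252325582 + 4651*(242 + 206)²) = -4651/(1/(448² + 914282)) = -4651/(1/(200704 + 914282)) = -4651/(1/1114986) = -4651/1/1114986 = -4651*1114986 = -5185799886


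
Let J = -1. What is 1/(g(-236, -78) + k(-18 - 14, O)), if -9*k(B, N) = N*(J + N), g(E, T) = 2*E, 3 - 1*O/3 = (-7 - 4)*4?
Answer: -3/7996 ≈ -0.00037519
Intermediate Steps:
O = 141 (O = 9 - 3*(-7 - 4)*4 = 9 - (-33)*4 = 9 - 3*(-44) = 9 + 132 = 141)
k(B, N) = -N*(-1 + N)/9
1/(g(-236, -78) + k(-18 - 14, O)) = 1/(2*(-236) + (⅑)*141*(1 - 1*141)) = 1/(-472 + (⅑)*141*(1 - 141)) = 1/(-472 + (⅑)*141*(-140)) = 1/(-472 - 6580/3) = 1/(-7996/3) = -3/7996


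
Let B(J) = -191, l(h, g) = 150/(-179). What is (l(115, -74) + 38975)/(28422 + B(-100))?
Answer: 996625/721907 ≈ 1.3805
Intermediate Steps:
l(h, g) = -150/179 (l(h, g) = 150*(-1/179) = -150/179)
(l(115, -74) + 38975)/(28422 + B(-100)) = (-150/179 + 38975)/(28422 - 191) = (6976375/179)/28231 = (6976375/179)*(1/28231) = 996625/721907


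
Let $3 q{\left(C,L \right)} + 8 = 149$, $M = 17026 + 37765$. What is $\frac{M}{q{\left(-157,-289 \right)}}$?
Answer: $\frac{54791}{47} \approx 1165.8$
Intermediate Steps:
$M = 54791$
$q{\left(C,L \right)} = 47$ ($q{\left(C,L \right)} = - \frac{8}{3} + \frac{1}{3} \cdot 149 = - \frac{8}{3} + \frac{149}{3} = 47$)
$\frac{M}{q{\left(-157,-289 \right)}} = \frac{54791}{47}$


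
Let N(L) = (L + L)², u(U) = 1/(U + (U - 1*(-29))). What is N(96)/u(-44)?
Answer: -2174976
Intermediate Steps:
u(U) = 1/(29 + 2*U) (u(U) = 1/(U + (U + 29)) = 1/(U + (29 + U)) = 1/(29 + 2*U))
N(L) = 4*L² (N(L) = (2*L)² = 4*L²)
N(96)/u(-44) = (4*96²)/(1/(29 + 2*(-44))) = (4*9216)/(1/(29 - 88)) = 36864/(1/(-59)) = 36864/(-1/59) = 36864*(-59) = -2174976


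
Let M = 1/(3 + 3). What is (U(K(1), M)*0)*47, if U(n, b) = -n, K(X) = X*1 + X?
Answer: 0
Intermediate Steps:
K(X) = 2*X (K(X) = X + X = 2*X)
M = ⅙ (M = 1/6 = ⅙ ≈ 0.16667)
(U(K(1), M)*0)*47 = (-2*0)*47 = (-1*2*0)*47 = -2*0*47 = 0*47 = 0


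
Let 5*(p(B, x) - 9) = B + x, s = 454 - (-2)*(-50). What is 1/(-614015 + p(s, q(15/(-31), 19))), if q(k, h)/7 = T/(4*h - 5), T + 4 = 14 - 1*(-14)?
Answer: -355/217946828 ≈ -1.6288e-6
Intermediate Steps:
T = 24 (T = -4 + (14 - 1*(-14)) = -4 + (14 + 14) = -4 + 28 = 24)
q(k, h) = 168/(-5 + 4*h) (q(k, h) = 7*(24/(4*h - 5)) = 7*(24/(-5 + 4*h)) = 168/(-5 + 4*h))
s = 354 (s = 454 - 1*100 = 454 - 100 = 354)
p(B, x) = 9 + B/5 + x/5 (p(B, x) = 9 + (B + x)/5 = 9 + (B/5 + x/5) = 9 + B/5 + x/5)
1/(-614015 + p(s, q(15/(-31), 19))) = 1/(-614015 + (9 + (⅕)*354 + (168/(-5 + 4*19))/5)) = 1/(-614015 + (9 + 354/5 + (168/(-5 + 76))/5)) = 1/(-614015 + (9 + 354/5 + (168/71)/5)) = 1/(-614015 + (9 + 354/5 + (168*(1/71))/5)) = 1/(-614015 + (9 + 354/5 + (⅕)*(168/71))) = 1/(-614015 + (9 + 354/5 + 168/355)) = 1/(-614015 + 28497/355) = 1/(-217946828/355) = -355/217946828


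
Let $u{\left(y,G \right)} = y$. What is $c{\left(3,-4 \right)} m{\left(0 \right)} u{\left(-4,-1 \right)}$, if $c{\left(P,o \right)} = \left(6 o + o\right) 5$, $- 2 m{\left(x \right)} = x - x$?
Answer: $0$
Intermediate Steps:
$m{\left(x \right)} = 0$ ($m{\left(x \right)} = - \frac{x - x}{2} = \left(- \frac{1}{2}\right) 0 = 0$)
$c{\left(P,o \right)} = 35 o$ ($c{\left(P,o \right)} = 7 o 5 = 35 o$)
$c{\left(3,-4 \right)} m{\left(0 \right)} u{\left(-4,-1 \right)} = 35 \left(-4\right) 0 \left(-4\right) = \left(-140\right) 0 \left(-4\right) = 0 \left(-4\right) = 0$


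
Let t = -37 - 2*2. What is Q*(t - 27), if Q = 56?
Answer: -3808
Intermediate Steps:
t = -41 (t = -37 - 1*4 = -37 - 4 = -41)
Q*(t - 27) = 56*(-41 - 27) = 56*(-68) = -3808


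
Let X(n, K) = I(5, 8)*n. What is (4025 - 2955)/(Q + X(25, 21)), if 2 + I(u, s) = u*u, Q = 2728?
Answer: 1070/3303 ≈ 0.32395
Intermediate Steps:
I(u, s) = -2 + u**2 (I(u, s) = -2 + u*u = -2 + u**2)
X(n, K) = 23*n (X(n, K) = (-2 + 5**2)*n = (-2 + 25)*n = 23*n)
(4025 - 2955)/(Q + X(25, 21)) = (4025 - 2955)/(2728 + 23*25) = 1070/(2728 + 575) = 1070/3303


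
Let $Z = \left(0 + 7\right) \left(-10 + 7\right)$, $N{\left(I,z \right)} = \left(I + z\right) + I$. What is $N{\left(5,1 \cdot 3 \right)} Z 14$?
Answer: $-3822$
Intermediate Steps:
$N{\left(I,z \right)} = z + 2 I$
$Z = -21$ ($Z = 7 \left(-3\right) = -21$)
$N{\left(5,1 \cdot 3 \right)} Z 14 = \left(1 \cdot 3 + 2 \cdot 5\right) \left(-21\right) 14 = \left(3 + 10\right) \left(-21\right) 14 = 13 \left(-21\right) 14 = \left(-273\right) 14 = -3822$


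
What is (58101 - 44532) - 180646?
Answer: -167077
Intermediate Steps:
(58101 - 44532) - 180646 = 13569 - 180646 = -167077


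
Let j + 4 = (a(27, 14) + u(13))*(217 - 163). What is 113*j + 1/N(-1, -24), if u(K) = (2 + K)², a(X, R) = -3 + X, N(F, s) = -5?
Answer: 7594729/5 ≈ 1.5189e+6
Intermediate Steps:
j = 13442 (j = -4 + ((-3 + 27) + (2 + 13)²)*(217 - 163) = -4 + (24 + 15²)*54 = -4 + (24 + 225)*54 = -4 + 249*54 = -4 + 13446 = 13442)
113*j + 1/N(-1, -24) = 113*13442 + 1/(-5) = 1518946 - ⅕ = 7594729/5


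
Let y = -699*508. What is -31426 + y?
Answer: -386518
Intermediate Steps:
y = -355092
-31426 + y = -31426 - 355092 = -386518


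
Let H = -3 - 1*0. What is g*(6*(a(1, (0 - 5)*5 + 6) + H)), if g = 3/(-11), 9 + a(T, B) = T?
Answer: 18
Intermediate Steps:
a(T, B) = -9 + T
g = -3/11 (g = 3*(-1/11) = -3/11 ≈ -0.27273)
H = -3 (H = -3 + 0 = -3)
g*(6*(a(1, (0 - 5)*5 + 6) + H)) = -18*((-9 + 1) - 3)/11 = -18*(-8 - 3)/11 = -18*(-11)/11 = -3/11*(-66) = 18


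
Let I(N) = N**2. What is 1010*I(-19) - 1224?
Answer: 363386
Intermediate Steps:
1010*I(-19) - 1224 = 1010*(-19)**2 - 1224 = 1010*361 - 1224 = 364610 - 1224 = 363386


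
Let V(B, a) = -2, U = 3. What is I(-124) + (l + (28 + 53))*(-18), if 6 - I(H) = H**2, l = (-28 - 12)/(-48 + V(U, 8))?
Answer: -84212/5 ≈ -16842.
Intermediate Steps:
l = 4/5 (l = (-28 - 12)/(-48 - 2) = -40/(-50) = -40*(-1/50) = 4/5 ≈ 0.80000)
I(H) = 6 - H**2
I(-124) + (l + (28 + 53))*(-18) = (6 - 1*(-124)**2) + (4/5 + (28 + 53))*(-18) = (6 - 1*15376) + (4/5 + 81)*(-18) = (6 - 15376) + (409/5)*(-18) = -15370 - 7362/5 = -84212/5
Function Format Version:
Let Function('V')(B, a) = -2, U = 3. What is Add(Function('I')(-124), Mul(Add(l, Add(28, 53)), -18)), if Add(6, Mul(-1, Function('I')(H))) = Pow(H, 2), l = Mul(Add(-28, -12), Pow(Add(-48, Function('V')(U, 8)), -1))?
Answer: Rational(-84212, 5) ≈ -16842.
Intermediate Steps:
l = Rational(4, 5) (l = Mul(Add(-28, -12), Pow(Add(-48, -2), -1)) = Mul(-40, Pow(-50, -1)) = Mul(-40, Rational(-1, 50)) = Rational(4, 5) ≈ 0.80000)
Function('I')(H) = Add(6, Mul(-1, Pow(H, 2)))
Add(Function('I')(-124), Mul(Add(l, Add(28, 53)), -18)) = Add(Add(6, Mul(-1, Pow(-124, 2))), Mul(Add(Rational(4, 5), Add(28, 53)), -18)) = Add(Add(6, Mul(-1, 15376)), Mul(Add(Rational(4, 5), 81), -18)) = Add(Add(6, -15376), Mul(Rational(409, 5), -18)) = Add(-15370, Rational(-7362, 5)) = Rational(-84212, 5)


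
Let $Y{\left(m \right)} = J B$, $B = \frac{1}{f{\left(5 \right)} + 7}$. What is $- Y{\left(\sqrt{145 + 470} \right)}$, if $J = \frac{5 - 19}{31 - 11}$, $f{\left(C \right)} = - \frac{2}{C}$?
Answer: $\frac{7}{66} \approx 0.10606$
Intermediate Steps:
$B = \frac{5}{33}$ ($B = \frac{1}{- \frac{2}{5} + 7} = \frac{1}{\frac{33}{5}} = \frac{5}{33} \approx 0.15152$)
$J = - \frac{7}{10}$ ($J = - \frac{14}{20} = \left(-14\right) \frac{1}{20} = - \frac{7}{10} \approx -0.7$)
$Y{\left(m \right)} = - \frac{7}{66}$ ($Y{\left(m \right)} = \left(- \frac{7}{10}\right) \frac{5}{33} = - \frac{7}{66}$)
$- Y{\left(\sqrt{145 + 470} \right)} = \left(-1\right) \left(- \frac{7}{66}\right) = \frac{7}{66}$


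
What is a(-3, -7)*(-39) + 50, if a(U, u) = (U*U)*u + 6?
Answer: 2273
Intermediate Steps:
a(U, u) = 6 + u*U² (a(U, u) = U²*u + 6 = u*U² + 6 = 6 + u*U²)
a(-3, -7)*(-39) + 50 = (6 - 7*(-3)²)*(-39) + 50 = (6 - 7*9)*(-39) + 50 = (6 - 63)*(-39) + 50 = -57*(-39) + 50 = 2223 + 50 = 2273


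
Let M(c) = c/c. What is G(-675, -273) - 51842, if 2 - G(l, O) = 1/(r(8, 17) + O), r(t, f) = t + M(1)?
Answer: -13685759/264 ≈ -51840.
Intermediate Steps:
M(c) = 1
r(t, f) = 1 + t (r(t, f) = t + 1 = 1 + t)
G(l, O) = 2 - 1/(9 + O) (G(l, O) = 2 - 1/((1 + 8) + O) = 2 - 1/(9 + O))
G(-675, -273) - 51842 = (17 + 2*(-273))/(9 - 273) - 51842 = (17 - 546)/(-264) - 51842 = -1/264*(-529) - 51842 = 529/264 - 51842 = -13685759/264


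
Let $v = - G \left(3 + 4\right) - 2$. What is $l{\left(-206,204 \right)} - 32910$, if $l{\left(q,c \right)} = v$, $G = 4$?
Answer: $-32940$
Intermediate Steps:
$v = -30$ ($v = \left(-1\right) 4 \left(3 + 4\right) - 2 = \left(-4\right) 7 - 2 = -28 - 2 = -30$)
$l{\left(q,c \right)} = -30$
$l{\left(-206,204 \right)} - 32910 = -30 - 32910 = -32940$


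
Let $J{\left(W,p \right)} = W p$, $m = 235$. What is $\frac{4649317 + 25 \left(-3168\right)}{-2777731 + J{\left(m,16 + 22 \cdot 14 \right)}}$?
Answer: $- \frac{4570117}{2701591} \approx -1.6916$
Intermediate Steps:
$\frac{4649317 + 25 \left(-3168\right)}{-2777731 + J{\left(m,16 + 22 \cdot 14 \right)}} = \frac{4649317 + 25 \left(-3168\right)}{-2777731 + 235 \left(16 + 22 \cdot 14\right)} = \frac{4649317 - 79200}{-2777731 + 235 \left(16 + 308\right)} = \frac{4570117}{-2777731 + 235 \cdot 324} = \frac{4570117}{-2777731 + 76140} = \frac{4570117}{-2701591} = 4570117 \left(- \frac{1}{2701591}\right) = - \frac{4570117}{2701591}$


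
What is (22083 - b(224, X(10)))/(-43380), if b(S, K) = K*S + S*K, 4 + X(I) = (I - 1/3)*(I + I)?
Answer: 37643/26028 ≈ 1.4463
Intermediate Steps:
X(I) = -4 + 2*I*(-⅓ + I) (X(I) = -4 + (I - 1/3)*(I + I) = -4 + (I - 1*⅓)*(2*I) = -4 + (I - ⅓)*(2*I) = -4 + (-⅓ + I)*(2*I) = -4 + 2*I*(-⅓ + I))
b(S, K) = 2*K*S (b(S, K) = K*S + K*S = 2*K*S)
(22083 - b(224, X(10)))/(-43380) = (22083 - 2*(-4 + 2*10² - ⅔*10)*224)/(-43380) = (22083 - 2*(-4 + 2*100 - 20/3)*224)*(-1/43380) = (22083 - 2*(-4 + 200 - 20/3)*224)*(-1/43380) = (22083 - 2*568*224/3)*(-1/43380) = (22083 - 1*254464/3)*(-1/43380) = (22083 - 254464/3)*(-1/43380) = -188215/3*(-1/43380) = 37643/26028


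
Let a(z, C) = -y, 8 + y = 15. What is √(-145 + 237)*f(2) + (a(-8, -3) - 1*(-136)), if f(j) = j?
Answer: 129 + 4*√23 ≈ 148.18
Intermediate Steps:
y = 7 (y = -8 + 15 = 7)
a(z, C) = -7 (a(z, C) = -1*7 = -7)
√(-145 + 237)*f(2) + (a(-8, -3) - 1*(-136)) = √(-145 + 237)*2 + (-7 - 1*(-136)) = √92*2 + (-7 + 136) = (2*√23)*2 + 129 = 4*√23 + 129 = 129 + 4*√23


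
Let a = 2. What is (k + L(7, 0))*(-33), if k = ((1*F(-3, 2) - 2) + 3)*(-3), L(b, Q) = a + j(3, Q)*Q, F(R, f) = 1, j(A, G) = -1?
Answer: 132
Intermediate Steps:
L(b, Q) = 2 - Q
k = -6 (k = ((1*1 - 2) + 3)*(-3) = ((1 - 2) + 3)*(-3) = (-1 + 3)*(-3) = 2*(-3) = -6)
(k + L(7, 0))*(-33) = (-6 + (2 - 1*0))*(-33) = (-6 + (2 + 0))*(-33) = (-6 + 2)*(-33) = -4*(-33) = 132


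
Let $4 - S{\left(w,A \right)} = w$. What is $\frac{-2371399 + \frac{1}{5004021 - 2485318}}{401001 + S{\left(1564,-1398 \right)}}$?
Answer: $- \frac{5972849775496}{1006073245023} \approx -5.9368$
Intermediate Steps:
$S{\left(w,A \right)} = 4 - w$
$\frac{-2371399 + \frac{1}{5004021 - 2485318}}{401001 + S{\left(1564,-1398 \right)}} = \frac{-2371399 + \frac{1}{5004021 - 2485318}}{401001 + \left(4 - 1564\right)} = \frac{-2371399 + \frac{1}{2518703}}{401001 + \left(4 - 1564\right)} = \frac{-2371399 + \frac{1}{2518703}}{401001 - 1560} = - \frac{5972849775496}{2518703 \cdot 399441} = \left(- \frac{5972849775496}{2518703}\right) \frac{1}{399441} = - \frac{5972849775496}{1006073245023}$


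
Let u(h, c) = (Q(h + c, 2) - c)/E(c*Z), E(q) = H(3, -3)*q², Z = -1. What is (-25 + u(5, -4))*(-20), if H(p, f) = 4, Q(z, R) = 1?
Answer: 7975/16 ≈ 498.44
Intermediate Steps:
E(q) = 4*q²
u(h, c) = (1 - c)/(4*c²) (u(h, c) = (1 - c)/((4*(c*(-1))²)) = (1 - c)/((4*(-c)²)) = (1 - c)/((4*c²)) = (1 - c)*(1/(4*c²)) = (1 - c)/(4*c²))
(-25 + u(5, -4))*(-20) = (-25 + (¼)*(1 - 1*(-4))/(-4)²)*(-20) = (-25 + (¼)*(1/16)*(1 + 4))*(-20) = (-25 + (¼)*(1/16)*5)*(-20) = (-25 + 5/64)*(-20) = -1595/64*(-20) = 7975/16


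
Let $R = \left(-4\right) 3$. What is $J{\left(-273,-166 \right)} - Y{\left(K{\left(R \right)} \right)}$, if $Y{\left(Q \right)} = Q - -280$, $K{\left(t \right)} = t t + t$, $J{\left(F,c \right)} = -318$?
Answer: $-730$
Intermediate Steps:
$R = -12$
$K{\left(t \right)} = t + t^{2}$ ($K{\left(t \right)} = t^{2} + t = t + t^{2}$)
$Y{\left(Q \right)} = 280 + Q$ ($Y{\left(Q \right)} = Q + 280 = 280 + Q$)
$J{\left(-273,-166 \right)} - Y{\left(K{\left(R \right)} \right)} = -318 - \left(280 - 12 \left(1 - 12\right)\right) = -318 - \left(280 - -132\right) = -318 - \left(280 + 132\right) = -318 - 412 = -730$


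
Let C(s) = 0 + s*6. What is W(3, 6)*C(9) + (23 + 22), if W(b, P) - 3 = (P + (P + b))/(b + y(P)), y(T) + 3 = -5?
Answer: 45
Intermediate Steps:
C(s) = 6*s (C(s) = 0 + 6*s = 6*s)
y(T) = -8 (y(T) = -3 - 5 = -8)
W(b, P) = 3 + (b + 2*P)/(-8 + b) (W(b, P) = 3 + (P + (P + b))/(b - 8) = 3 + (b + 2*P)/(-8 + b))
W(3, 6)*C(9) + (23 + 22) = (2*(-12 + 6 + 2*3)/(-8 + 3))*(6*9) + (23 + 22) = (2*(-12 + 6 + 6)/(-5))*54 + 45 = (2*(-⅕)*0)*54 + 45 = 0*54 + 45 = 0 + 45 = 45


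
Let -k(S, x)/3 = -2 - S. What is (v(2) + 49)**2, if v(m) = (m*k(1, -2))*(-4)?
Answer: 529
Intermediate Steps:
k(S, x) = 6 + 3*S (k(S, x) = -3*(-2 - S) = 6 + 3*S)
v(m) = -36*m (v(m) = (m*(6 + 3*1))*(-4) = (m*(6 + 3))*(-4) = (m*9)*(-4) = (9*m)*(-4) = -36*m)
(v(2) + 49)**2 = (-36*2 + 49)**2 = (-72 + 49)**2 = (-23)**2 = 529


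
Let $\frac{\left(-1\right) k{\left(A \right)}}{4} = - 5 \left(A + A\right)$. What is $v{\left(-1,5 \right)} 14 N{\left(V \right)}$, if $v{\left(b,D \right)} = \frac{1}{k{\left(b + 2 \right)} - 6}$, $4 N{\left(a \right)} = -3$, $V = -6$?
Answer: $- \frac{21}{68} \approx -0.30882$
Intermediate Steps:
$k{\left(A \right)} = 40 A$ ($k{\left(A \right)} = - 4 \left(- 5 \left(A + A\right)\right) = - 4 \left(- 5 \cdot 2 A\right) = - 4 \left(- 10 A\right) = 40 A$)
$N{\left(a \right)} = - \frac{3}{4}$ ($N{\left(a \right)} = \frac{1}{4} \left(-3\right) = - \frac{3}{4}$)
$v{\left(b,D \right)} = \frac{1}{74 + 40 b}$ ($v{\left(b,D \right)} = \frac{1}{40 \left(b + 2\right) - 6} = \frac{1}{40 \left(2 + b\right) - 6} = \frac{1}{\left(80 + 40 b\right) - 6} = \frac{1}{74 + 40 b}$)
$v{\left(-1,5 \right)} 14 N{\left(V \right)} = \frac{1}{2 \left(37 + 20 \left(-1\right)\right)} 14 \left(- \frac{3}{4}\right) = \frac{1}{2 \left(37 - 20\right)} 14 \left(- \frac{3}{4}\right) = \frac{1}{2 \cdot 17} \cdot 14 \left(- \frac{3}{4}\right) = \frac{1}{2} \cdot \frac{1}{17} \cdot 14 \left(- \frac{3}{4}\right) = \frac{1}{34} \cdot 14 \left(- \frac{3}{4}\right) = \frac{7}{17} \left(- \frac{3}{4}\right) = - \frac{21}{68}$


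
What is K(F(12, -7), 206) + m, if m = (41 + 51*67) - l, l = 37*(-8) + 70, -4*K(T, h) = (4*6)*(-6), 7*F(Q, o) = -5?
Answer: 3720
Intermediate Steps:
F(Q, o) = -5/7 (F(Q, o) = (1/7)*(-5) = -5/7)
K(T, h) = 36 (K(T, h) = -4*6*(-6)/4 = -6*(-6) = -1/4*(-144) = 36)
l = -226 (l = -296 + 70 = -226)
m = 3684 (m = (41 + 51*67) - 1*(-226) = (41 + 3417) + 226 = 3458 + 226 = 3684)
K(F(12, -7), 206) + m = 36 + 3684 = 3720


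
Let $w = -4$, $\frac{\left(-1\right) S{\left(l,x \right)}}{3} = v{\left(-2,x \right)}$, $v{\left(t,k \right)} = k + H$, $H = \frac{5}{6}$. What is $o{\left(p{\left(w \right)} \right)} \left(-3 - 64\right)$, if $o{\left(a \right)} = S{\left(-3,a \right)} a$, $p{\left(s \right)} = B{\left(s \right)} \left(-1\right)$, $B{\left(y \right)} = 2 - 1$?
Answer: $\frac{67}{2} \approx 33.5$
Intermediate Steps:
$H = \frac{5}{6}$ ($H = 5 \cdot \frac{1}{6} = \frac{5}{6} \approx 0.83333$)
$B{\left(y \right)} = 1$
$v{\left(t,k \right)} = \frac{5}{6} + k$ ($v{\left(t,k \right)} = k + \frac{5}{6} = \frac{5}{6} + k$)
$S{\left(l,x \right)} = - \frac{5}{2} - 3 x$ ($S{\left(l,x \right)} = - 3 \left(\frac{5}{6} + x\right) = - \frac{5}{2} - 3 x$)
$p{\left(s \right)} = -1$ ($p{\left(s \right)} = 1 \left(-1\right) = -1$)
$o{\left(a \right)} = a \left(- \frac{5}{2} - 3 a\right)$ ($o{\left(a \right)} = \left(- \frac{5}{2} - 3 a\right) a = a \left(- \frac{5}{2} - 3 a\right)$)
$o{\left(p{\left(w \right)} \right)} \left(-3 - 64\right) = \frac{1}{2} \left(-1\right) \left(-5 - -6\right) \left(-3 - 64\right) = \frac{1}{2} \left(-1\right) \left(-5 + 6\right) \left(-3 - 64\right) = \frac{1}{2} \left(-1\right) 1 \left(-67\right) = \left(- \frac{1}{2}\right) \left(-67\right) = \frac{67}{2}$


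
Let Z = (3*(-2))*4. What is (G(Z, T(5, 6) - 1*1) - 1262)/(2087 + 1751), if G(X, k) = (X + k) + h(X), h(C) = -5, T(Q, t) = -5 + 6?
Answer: -1291/3838 ≈ -0.33637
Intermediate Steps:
T(Q, t) = 1
Z = -24 (Z = -6*4 = -24)
G(X, k) = -5 + X + k (G(X, k) = (X + k) - 5 = -5 + X + k)
(G(Z, T(5, 6) - 1*1) - 1262)/(2087 + 1751) = ((-5 - 24 + (1 - 1*1)) - 1262)/(2087 + 1751) = ((-5 - 24 + (1 - 1)) - 1262)/3838 = ((-5 - 24 + 0) - 1262)*(1/3838) = (-29 - 1262)*(1/3838) = -1291*1/3838 = -1291/3838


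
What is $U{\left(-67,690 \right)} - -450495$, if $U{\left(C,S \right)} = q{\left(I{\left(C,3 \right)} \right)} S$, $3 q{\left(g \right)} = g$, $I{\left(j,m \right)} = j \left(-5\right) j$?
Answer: $-4711855$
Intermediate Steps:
$I{\left(j,m \right)} = - 5 j^{2}$ ($I{\left(j,m \right)} = - 5 j j = - 5 j^{2}$)
$q{\left(g \right)} = \frac{g}{3}$
$U{\left(C,S \right)} = - \frac{5 S C^{2}}{3}$ ($U{\left(C,S \right)} = \frac{\left(-5\right) C^{2}}{3} S = - \frac{5 C^{2}}{3} S = - \frac{5 S C^{2}}{3}$)
$U{\left(-67,690 \right)} - -450495 = \left(- \frac{5}{3}\right) 690 \left(-67\right)^{2} - -450495 = \left(- \frac{5}{3}\right) 690 \cdot 4489 + 450495 = -5162350 + 450495 = -4711855$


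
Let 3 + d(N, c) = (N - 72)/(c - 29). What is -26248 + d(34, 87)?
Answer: -761298/29 ≈ -26252.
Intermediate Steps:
d(N, c) = -3 + (-72 + N)/(-29 + c) (d(N, c) = -3 + (N - 72)/(c - 29) = -3 + (-72 + N)/(-29 + c))
-26248 + d(34, 87) = -26248 + (15 + 34 - 3*87)/(-29 + 87) = -26248 + (15 + 34 - 261)/58 = -26248 + (1/58)*(-212) = -26248 - 106/29 = -761298/29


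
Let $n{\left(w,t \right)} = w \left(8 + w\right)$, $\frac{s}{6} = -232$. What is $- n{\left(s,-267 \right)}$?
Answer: $-1926528$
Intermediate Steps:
$s = -1392$ ($s = 6 \left(-232\right) = -1392$)
$- n{\left(s,-267 \right)} = - \left(-1392\right) \left(8 - 1392\right) = - \left(-1392\right) \left(-1384\right) = \left(-1\right) 1926528 = -1926528$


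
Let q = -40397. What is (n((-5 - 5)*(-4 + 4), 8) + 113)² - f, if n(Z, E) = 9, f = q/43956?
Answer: 654281501/43956 ≈ 14885.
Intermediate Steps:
f = -40397/43956 ≈ -0.91903
(n((-5 - 5)*(-4 + 4), 8) + 113)² - f = (9 + 113)² - 1*(-40397/43956) = 122² + 40397/43956 = 14884 + 40397/43956 = 654281501/43956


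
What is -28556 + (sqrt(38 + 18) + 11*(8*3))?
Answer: -28292 + 2*sqrt(14) ≈ -28285.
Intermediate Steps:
-28556 + (sqrt(38 + 18) + 11*(8*3)) = -28556 + (sqrt(56) + 11*24) = -28556 + (2*sqrt(14) + 264) = -28556 + (264 + 2*sqrt(14)) = -28292 + 2*sqrt(14)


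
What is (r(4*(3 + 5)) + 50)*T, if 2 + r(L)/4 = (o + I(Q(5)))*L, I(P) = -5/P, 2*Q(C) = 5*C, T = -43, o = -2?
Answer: 57018/5 ≈ 11404.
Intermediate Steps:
Q(C) = 5*C/2 (Q(C) = (5*C)/2 = 5*C/2)
r(L) = -8 - 48*L/5 (r(L) = -8 + 4*((-2 - 5/((5/2)*5))*L) = -8 + 4*((-2 - 5/25/2)*L) = -8 + 4*((-2 - 5*2/25)*L) = -8 + 4*((-2 - 2/5)*L) = -8 + 4*(-12*L/5) = -8 - 48*L/5)
(r(4*(3 + 5)) + 50)*T = ((-8 - 192*(3 + 5)/5) + 50)*(-43) = ((-8 - 192*8/5) + 50)*(-43) = ((-8 - 48/5*32) + 50)*(-43) = ((-8 - 1536/5) + 50)*(-43) = (-1576/5 + 50)*(-43) = -1326/5*(-43) = 57018/5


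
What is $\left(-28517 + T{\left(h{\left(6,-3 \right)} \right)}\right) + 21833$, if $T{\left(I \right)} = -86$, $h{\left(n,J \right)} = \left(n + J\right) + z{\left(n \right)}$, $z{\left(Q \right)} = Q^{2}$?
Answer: $-6770$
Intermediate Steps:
$h{\left(n,J \right)} = J + n + n^{2}$ ($h{\left(n,J \right)} = \left(n + J\right) + n^{2} = \left(J + n\right) + n^{2} = J + n + n^{2}$)
$\left(-28517 + T{\left(h{\left(6,-3 \right)} \right)}\right) + 21833 = \left(-28517 - 86\right) + 21833 = -28603 + 21833 = -6770$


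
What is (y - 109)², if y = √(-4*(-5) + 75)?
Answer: (109 - √95)² ≈ 9851.2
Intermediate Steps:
y = √95 (y = √(20 + 75) = √95 ≈ 9.7468)
(y - 109)² = (√95 - 109)² = (-109 + √95)²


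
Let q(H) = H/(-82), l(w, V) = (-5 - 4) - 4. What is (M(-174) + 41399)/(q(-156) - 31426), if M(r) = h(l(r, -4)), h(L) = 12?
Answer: -1697851/1288388 ≈ -1.3178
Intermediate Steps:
l(w, V) = -13 (l(w, V) = -9 - 4 = -13)
q(H) = -H/82 (q(H) = H*(-1/82) = -H/82)
M(r) = 12
(M(-174) + 41399)/(q(-156) - 31426) = (12 + 41399)/(-1/82*(-156) - 31426) = 41411/(78/41 - 31426) = 41411/(-1288388/41) = 41411*(-41/1288388) = -1697851/1288388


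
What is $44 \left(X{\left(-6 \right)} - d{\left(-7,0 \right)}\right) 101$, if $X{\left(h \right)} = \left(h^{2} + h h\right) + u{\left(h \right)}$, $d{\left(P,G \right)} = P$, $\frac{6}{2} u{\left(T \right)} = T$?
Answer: $342188$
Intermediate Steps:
$u{\left(T \right)} = \frac{T}{3}$
$X{\left(h \right)} = 2 h^{2} + \frac{h}{3}$ ($X{\left(h \right)} = \left(h^{2} + h h\right) + \frac{h}{3} = \left(h^{2} + h^{2}\right) + \frac{h}{3} = 2 h^{2} + \frac{h}{3}$)
$44 \left(X{\left(-6 \right)} - d{\left(-7,0 \right)}\right) 101 = 44 \left(\frac{1}{3} \left(-6\right) \left(1 + 6 \left(-6\right)\right) - -7\right) 101 = 44 \left(\frac{1}{3} \left(-6\right) \left(1 - 36\right) + 7\right) 101 = 44 \left(\frac{1}{3} \left(-6\right) \left(-35\right) + 7\right) 101 = 44 \left(70 + 7\right) 101 = 44 \cdot 77 \cdot 101 = 3388 \cdot 101 = 342188$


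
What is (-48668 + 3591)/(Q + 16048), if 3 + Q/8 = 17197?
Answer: -45077/153600 ≈ -0.29347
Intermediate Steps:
Q = 137552 (Q = -24 + 8*17197 = -24 + 137576 = 137552)
(-48668 + 3591)/(Q + 16048) = (-48668 + 3591)/(137552 + 16048) = -45077/153600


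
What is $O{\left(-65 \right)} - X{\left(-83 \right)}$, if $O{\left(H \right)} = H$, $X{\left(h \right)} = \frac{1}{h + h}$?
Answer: $- \frac{10789}{166} \approx -64.994$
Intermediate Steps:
$X{\left(h \right)} = \frac{1}{2 h}$
$O{\left(-65 \right)} - X{\left(-83 \right)} = -65 - \frac{1}{2 \left(-83\right)} = -65 - \frac{1}{2} \left(- \frac{1}{83}\right) = -65 - - \frac{1}{166} = -65 + \frac{1}{166} = - \frac{10789}{166}$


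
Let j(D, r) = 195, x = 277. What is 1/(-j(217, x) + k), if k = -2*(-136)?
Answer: 1/77 ≈ 0.012987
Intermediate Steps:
k = 272
1/(-j(217, x) + k) = 1/(-1*195 + 272) = 1/(-195 + 272) = 1/77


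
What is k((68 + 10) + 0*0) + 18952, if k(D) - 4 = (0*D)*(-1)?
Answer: 18956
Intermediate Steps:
k(D) = 4 (k(D) = 4 + (0*D)*(-1) = 4 + 0*(-1) = 4 + 0 = 4)
k((68 + 10) + 0*0) + 18952 = 4 + 18952 = 18956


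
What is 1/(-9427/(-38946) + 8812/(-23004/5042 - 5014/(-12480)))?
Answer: -2549106561018/5398152451654889 ≈ -0.00047222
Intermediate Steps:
1/(-9427/(-38946) + 8812/(-23004/5042 - 5014/(-12480))) = 1/(-9427*(-1/38946) + 8812/(-23004*1/5042 - 5014*(-1/12480))) = 1/(9427/38946 + 8812/(-11502/2521 + 2507/6240)) = 1/(9427/38946 + 8812/(-65452333/15731040)) = 1/(9427/38946 + 8812*(-15731040/65452333)) = 1/(9427/38946 - 138621924480/65452333) = 1/(-5398152451654889/2549106561018) = -2549106561018/5398152451654889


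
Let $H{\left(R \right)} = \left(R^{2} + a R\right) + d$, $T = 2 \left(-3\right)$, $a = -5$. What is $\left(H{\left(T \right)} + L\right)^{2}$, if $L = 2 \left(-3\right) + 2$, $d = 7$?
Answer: $4761$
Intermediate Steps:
$T = -6$
$H{\left(R \right)} = 7 + R^{2} - 5 R$ ($H{\left(R \right)} = \left(R^{2} - 5 R\right) + 7 = 7 + R^{2} - 5 R$)
$L = -4$ ($L = -6 + 2 = -4$)
$\left(H{\left(T \right)} + L\right)^{2} = \left(\left(7 + \left(-6\right)^{2} - -30\right) - 4\right)^{2} = \left(\left(7 + 36 + 30\right) - 4\right)^{2} = \left(73 - 4\right)^{2} = 69^{2} = 4761$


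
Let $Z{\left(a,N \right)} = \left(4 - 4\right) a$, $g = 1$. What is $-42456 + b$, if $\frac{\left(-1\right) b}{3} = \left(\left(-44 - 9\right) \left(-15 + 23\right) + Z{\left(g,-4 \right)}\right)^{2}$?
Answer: $-581784$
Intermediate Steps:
$Z{\left(a,N \right)} = 0$ ($Z{\left(a,N \right)} = 0 a = 0$)
$b = -539328$ ($b = - 3 \left(\left(-44 - 9\right) \left(-15 + 23\right) + 0\right)^{2} = - 3 \left(\left(-53\right) 8 + 0\right)^{2} = - 3 \left(-424 + 0\right)^{2} = - 3 \left(-424\right)^{2} = \left(-3\right) 179776 = -539328$)
$-42456 + b = -42456 - 539328 = -581784$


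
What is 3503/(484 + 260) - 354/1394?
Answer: 74513/16728 ≈ 4.4544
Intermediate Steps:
3503/(484 + 260) - 354/1394 = 3503/744 - 354*1/1394 = 3503*(1/744) - 177/697 = 113/24 - 177/697 = 74513/16728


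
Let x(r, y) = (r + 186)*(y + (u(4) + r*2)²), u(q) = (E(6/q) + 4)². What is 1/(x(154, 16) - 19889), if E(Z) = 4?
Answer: 1/47036111 ≈ 2.1260e-8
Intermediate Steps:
u(q) = 64 (u(q) = (4 + 4)² = 8² = 64)
x(r, y) = (186 + r)*(y + (64 + 2*r)²) (x(r, y) = (r + 186)*(y + (64 + r*2)²) = (186 + r)*(y + (64 + 2*r)²))
1/(x(154, 16) - 19889) = 1/((186*16 + 744*(32 + 154)² + 154*16 + 4*154*(32 + 154)²) - 19889) = 1/((2976 + 744*186² + 2464 + 4*154*186²) - 19889) = 1/((2976 + 744*34596 + 2464 + 4*154*34596) - 19889) = 1/((2976 + 25739424 + 2464 + 21311136) - 19889) = 1/(47056000 - 19889) = 1/47036111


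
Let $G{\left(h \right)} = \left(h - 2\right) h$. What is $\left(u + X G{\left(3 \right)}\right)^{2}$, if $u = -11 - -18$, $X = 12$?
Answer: $1849$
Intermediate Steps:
$u = 7$ ($u = -11 + 18 = 7$)
$G{\left(h \right)} = h \left(-2 + h\right)$ ($G{\left(h \right)} = \left(-2 + h\right) h = h \left(-2 + h\right)$)
$\left(u + X G{\left(3 \right)}\right)^{2} = \left(7 + 12 \cdot 3 \left(-2 + 3\right)\right)^{2} = \left(7 + 12 \cdot 3 \cdot 1\right)^{2} = \left(7 + 12 \cdot 3\right)^{2} = \left(7 + 36\right)^{2} = 43^{2} = 1849$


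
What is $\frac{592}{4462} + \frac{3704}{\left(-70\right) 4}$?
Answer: $- \frac{1022593}{78085} \approx -13.096$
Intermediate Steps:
$\frac{592}{4462} + \frac{3704}{\left(-70\right) 4} = 592 \cdot \frac{1}{4462} + \frac{3704}{-280} = \frac{296}{2231} + 3704 \left(- \frac{1}{280}\right) = \frac{296}{2231} - \frac{463}{35} = - \frac{1022593}{78085}$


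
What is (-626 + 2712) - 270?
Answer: 1816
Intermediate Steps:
(-626 + 2712) - 270 = 2086 - 270 = 1816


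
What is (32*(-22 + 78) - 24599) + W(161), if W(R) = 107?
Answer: -22700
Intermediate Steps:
(32*(-22 + 78) - 24599) + W(161) = (32*(-22 + 78) - 24599) + 107 = (32*56 - 24599) + 107 = (1792 - 24599) + 107 = -22807 + 107 = -22700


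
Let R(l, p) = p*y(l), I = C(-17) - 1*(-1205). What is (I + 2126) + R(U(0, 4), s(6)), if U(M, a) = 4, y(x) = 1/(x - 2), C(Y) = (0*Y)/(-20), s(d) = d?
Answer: 3334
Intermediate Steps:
C(Y) = 0 (C(Y) = 0*(-1/20) = 0)
y(x) = 1/(-2 + x)
I = 1205 (I = 0 - 1*(-1205) = 0 + 1205 = 1205)
R(l, p) = p/(-2 + l)
(I + 2126) + R(U(0, 4), s(6)) = (1205 + 2126) + 6/(-2 + 4) = 3331 + 6/2 = 3331 + 6*(½) = 3331 + 3 = 3334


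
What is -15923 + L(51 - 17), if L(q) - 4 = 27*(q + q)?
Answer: -14083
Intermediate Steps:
L(q) = 4 + 54*q (L(q) = 4 + 27*(q + q) = 4 + 27*(2*q) = 4 + 54*q)
-15923 + L(51 - 17) = -15923 + (4 + 54*(51 - 17)) = -15923 + (4 + 54*34) = -15923 + (4 + 1836) = -15923 + 1840 = -14083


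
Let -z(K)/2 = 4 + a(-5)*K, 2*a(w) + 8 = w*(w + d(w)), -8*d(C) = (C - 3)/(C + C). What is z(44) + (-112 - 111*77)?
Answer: -9437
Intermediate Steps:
d(C) = -(-3 + C)/(16*C) (d(C) = -(C - 3)/(8*(C + C)) = -(-3 + C)/(8*(2*C)) = -(-3 + C)*1/(2*C)/8 = -(-3 + C)/(16*C))
a(w) = -4 + w*(w + (3 - w)/(16*w))/2 (a(w) = -4 + (w*(w + (3 - w)/(16*w)))/2 = -4 + w*(w + (3 - w)/(16*w))/2)
z(K) = -8 - 35*K/2 (z(K) = -2*(4 + (-125/32 + (1/2)*(-5)**2 - 1/32*(-5))*K) = -2*(4 + (-125/32 + (1/2)*25 + 5/32)*K) = -2*(4 + (-125/32 + 25/2 + 5/32)*K) = -2*(4 + 35*K/4) = -8 - 35*K/2)
z(44) + (-112 - 111*77) = (-8 - 35/2*44) + (-112 - 111*77) = (-8 - 770) + (-112 - 8547) = -778 - 8659 = -9437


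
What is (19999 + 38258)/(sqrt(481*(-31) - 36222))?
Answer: -58257*I*sqrt(51133)/51133 ≈ -257.63*I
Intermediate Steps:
(19999 + 38258)/(sqrt(481*(-31) - 36222)) = 58257/(sqrt(-14911 - 36222)) = 58257/(sqrt(-51133)) = 58257/((I*sqrt(51133))) = 58257*(-I*sqrt(51133)/51133) = -58257*I*sqrt(51133)/51133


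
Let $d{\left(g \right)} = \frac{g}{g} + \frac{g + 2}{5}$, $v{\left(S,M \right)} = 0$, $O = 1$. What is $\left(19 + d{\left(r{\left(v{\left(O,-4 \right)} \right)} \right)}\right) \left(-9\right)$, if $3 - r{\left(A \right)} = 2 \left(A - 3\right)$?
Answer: $- \frac{999}{5} \approx -199.8$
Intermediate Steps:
$r{\left(A \right)} = 9 - 2 A$ ($r{\left(A \right)} = 3 - 2 \left(A - 3\right) = 3 - 2 \left(-3 + A\right) = 3 - \left(-6 + 2 A\right) = 9 - 2 A$)
$d{\left(g \right)} = \frac{7}{5} + \frac{g}{5}$ ($d{\left(g \right)} = 1 + \left(2 + g\right) \frac{1}{5} = 1 + \left(\frac{2}{5} + \frac{g}{5}\right) = \frac{7}{5} + \frac{g}{5}$)
$\left(19 + d{\left(r{\left(v{\left(O,-4 \right)} \right)} \right)}\right) \left(-9\right) = \left(19 + \left(\frac{7}{5} + \frac{9 - 0}{5}\right)\right) \left(-9\right) = \left(19 + \left(\frac{7}{5} + \frac{9 + 0}{5}\right)\right) \left(-9\right) = \left(19 + \left(\frac{7}{5} + \frac{1}{5} \cdot 9\right)\right) \left(-9\right) = \left(19 + \left(\frac{7}{5} + \frac{9}{5}\right)\right) \left(-9\right) = \left(19 + \frac{16}{5}\right) \left(-9\right) = \frac{111}{5} \left(-9\right) = - \frac{999}{5}$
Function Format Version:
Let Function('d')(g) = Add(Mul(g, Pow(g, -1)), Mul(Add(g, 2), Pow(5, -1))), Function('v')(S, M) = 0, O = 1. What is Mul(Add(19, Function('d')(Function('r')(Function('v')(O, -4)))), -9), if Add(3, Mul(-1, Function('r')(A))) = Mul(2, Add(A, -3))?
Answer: Rational(-999, 5) ≈ -199.80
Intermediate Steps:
Function('r')(A) = Add(9, Mul(-2, A)) (Function('r')(A) = Add(3, Mul(-1, Mul(2, Add(A, -3)))) = Add(3, Mul(-1, Mul(2, Add(-3, A)))) = Add(3, Mul(-1, Add(-6, Mul(2, A)))) = Add(3, Add(6, Mul(-2, A))) = Add(9, Mul(-2, A)))
Function('d')(g) = Add(Rational(7, 5), Mul(Rational(1, 5), g)) (Function('d')(g) = Add(1, Mul(Add(2, g), Rational(1, 5))) = Add(1, Add(Rational(2, 5), Mul(Rational(1, 5), g))) = Add(Rational(7, 5), Mul(Rational(1, 5), g)))
Mul(Add(19, Function('d')(Function('r')(Function('v')(O, -4)))), -9) = Mul(Add(19, Add(Rational(7, 5), Mul(Rational(1, 5), Add(9, Mul(-2, 0))))), -9) = Mul(Add(19, Add(Rational(7, 5), Mul(Rational(1, 5), Add(9, 0)))), -9) = Mul(Add(19, Add(Rational(7, 5), Mul(Rational(1, 5), 9))), -9) = Mul(Add(19, Add(Rational(7, 5), Rational(9, 5))), -9) = Mul(Add(19, Rational(16, 5)), -9) = Mul(Rational(111, 5), -9) = Rational(-999, 5)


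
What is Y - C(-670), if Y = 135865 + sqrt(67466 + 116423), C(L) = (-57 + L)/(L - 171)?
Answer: 114261738/841 + sqrt(183889) ≈ 1.3629e+5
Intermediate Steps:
C(L) = (-57 + L)/(-171 + L)
Y = 135865 + sqrt(183889) ≈ 1.3629e+5
Y - C(-670) = (135865 + sqrt(183889)) - (-57 - 670)/(-171 - 670) = (135865 + sqrt(183889)) - (-727)/(-841) = (135865 + sqrt(183889)) - (-1)*(-727)/841 = (135865 + sqrt(183889)) - 1*727/841 = (135865 + sqrt(183889)) - 727/841 = 114261738/841 + sqrt(183889)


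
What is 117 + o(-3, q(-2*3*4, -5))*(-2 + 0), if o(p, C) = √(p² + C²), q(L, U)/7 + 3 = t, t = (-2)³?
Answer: 117 - 2*√5938 ≈ -37.117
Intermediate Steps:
t = -8
q(L, U) = -77 (q(L, U) = -21 + 7*(-8) = -21 - 56 = -77)
o(p, C) = √(C² + p²)
117 + o(-3, q(-2*3*4, -5))*(-2 + 0) = 117 + √((-77)² + (-3)²)*(-2 + 0) = 117 + √(5929 + 9)*(-2) = 117 + √5938*(-2) = 117 - 2*√5938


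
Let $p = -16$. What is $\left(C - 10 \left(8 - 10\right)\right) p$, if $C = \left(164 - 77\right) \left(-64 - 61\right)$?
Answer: $173680$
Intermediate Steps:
$C = -10875$ ($C = 87 \left(-125\right) = -10875$)
$\left(C - 10 \left(8 - 10\right)\right) p = \left(-10875 - 10 \left(8 - 10\right)\right) \left(-16\right) = \left(-10875 - -20\right) \left(-16\right) = \left(-10875 + 20\right) \left(-16\right) = \left(-10855\right) \left(-16\right) = 173680$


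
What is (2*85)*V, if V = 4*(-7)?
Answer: -4760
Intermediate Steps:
V = -28
(2*85)*V = (2*85)*(-28) = 170*(-28) = -4760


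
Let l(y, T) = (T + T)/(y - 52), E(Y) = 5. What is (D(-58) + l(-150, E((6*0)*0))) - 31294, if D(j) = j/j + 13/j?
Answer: -183315997/5858 ≈ -31293.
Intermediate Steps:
l(y, T) = 2*T/(-52 + y) (l(y, T) = (2*T)/(-52 + y) = 2*T/(-52 + y))
D(j) = 1 + 13/j
(D(-58) + l(-150, E((6*0)*0))) - 31294 = ((13 - 58)/(-58) + 2*5/(-52 - 150)) - 31294 = (-1/58*(-45) + 2*5/(-202)) - 31294 = (45/58 + 2*5*(-1/202)) - 31294 = (45/58 - 5/101) - 31294 = 4255/5858 - 31294 = -183315997/5858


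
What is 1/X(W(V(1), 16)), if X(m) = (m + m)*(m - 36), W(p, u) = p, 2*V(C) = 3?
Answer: -2/207 ≈ -0.0096618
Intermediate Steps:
V(C) = 3/2 (V(C) = (½)*3 = 3/2)
X(m) = 2*m*(-36 + m) (X(m) = (2*m)*(-36 + m) = 2*m*(-36 + m))
1/X(W(V(1), 16)) = 1/(2*(3/2)*(-36 + 3/2)) = 1/(2*(3/2)*(-69/2)) = 1/(-207/2) = -2/207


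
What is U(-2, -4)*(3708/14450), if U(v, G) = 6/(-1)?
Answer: -11124/7225 ≈ -1.5397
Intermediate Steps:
U(v, G) = -6 (U(v, G) = 6*(-1) = -6)
U(-2, -4)*(3708/14450) = -22248/14450 = -6*1854/7225 = -11124/7225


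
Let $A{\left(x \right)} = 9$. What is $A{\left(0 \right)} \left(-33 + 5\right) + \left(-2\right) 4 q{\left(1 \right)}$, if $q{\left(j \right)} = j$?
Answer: $-260$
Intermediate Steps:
$A{\left(0 \right)} \left(-33 + 5\right) + \left(-2\right) 4 q{\left(1 \right)} = 9 \left(-33 + 5\right) + \left(-2\right) 4 \cdot 1 = 9 \left(-28\right) - 8 = -252 - 8 = -260$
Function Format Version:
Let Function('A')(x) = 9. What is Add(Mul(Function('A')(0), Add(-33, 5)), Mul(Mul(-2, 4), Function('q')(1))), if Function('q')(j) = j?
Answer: -260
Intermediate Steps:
Add(Mul(Function('A')(0), Add(-33, 5)), Mul(Mul(-2, 4), Function('q')(1))) = Add(Mul(9, Add(-33, 5)), Mul(Mul(-2, 4), 1)) = Add(Mul(9, -28), Mul(-8, 1)) = Add(-252, -8) = -260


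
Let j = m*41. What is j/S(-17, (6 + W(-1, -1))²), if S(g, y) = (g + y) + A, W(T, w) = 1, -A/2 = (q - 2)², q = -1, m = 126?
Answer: 369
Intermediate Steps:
A = -18 (A = -2*(-1 - 2)² = -2*(-3)² = -2*9 = -18)
S(g, y) = -18 + g + y (S(g, y) = (g + y) - 18 = -18 + g + y)
j = 5166 (j = 126*41 = 5166)
j/S(-17, (6 + W(-1, -1))²) = 5166/(-18 - 17 + (6 + 1)²) = 5166/(-18 - 17 + 7²) = 5166/(-18 - 17 + 49) = 5166/14 = 5166*(1/14) = 369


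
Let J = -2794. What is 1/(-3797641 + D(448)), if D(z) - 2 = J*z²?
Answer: -1/564564615 ≈ -1.7713e-9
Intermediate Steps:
D(z) = 2 - 2794*z²
1/(-3797641 + D(448)) = 1/(-3797641 + (2 - 2794*448²)) = 1/(-3797641 + (2 - 2794*200704)) = 1/(-3797641 + (2 - 560766976)) = 1/(-3797641 - 560766974) = 1/(-564564615) = -1/564564615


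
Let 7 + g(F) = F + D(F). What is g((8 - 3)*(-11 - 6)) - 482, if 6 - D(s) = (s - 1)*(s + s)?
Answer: -15188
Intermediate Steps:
D(s) = 6 - 2*s*(-1 + s) (D(s) = 6 - (s - 1)*(s + s) = 6 - (-1 + s)*2*s = 6 - 2*s*(-1 + s))
g(F) = -1 - 2*F² + 3*F (g(F) = -7 + (F + (6 - 2*F² + 2*F)) = -7 + (6 - 2*F² + 3*F) = -1 - 2*F² + 3*F)
g((8 - 3)*(-11 - 6)) - 482 = (-1 - 2*(-11 - 6)²*(8 - 3)² + 3*((8 - 3)*(-11 - 6))) - 482 = (-1 - 2*(5*(-17))² + 3*(5*(-17))) - 482 = (-1 - 2*(-85)² + 3*(-85)) - 482 = (-1 - 2*7225 - 255) - 482 = (-1 - 14450 - 255) - 482 = -14706 - 482 = -15188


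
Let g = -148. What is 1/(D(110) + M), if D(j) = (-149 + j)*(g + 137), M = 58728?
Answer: 1/59157 ≈ 1.6904e-5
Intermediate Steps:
D(j) = 1639 - 11*j (D(j) = (-149 + j)*(-148 + 137) = (-149 + j)*(-11) = 1639 - 11*j)
1/(D(110) + M) = 1/((1639 - 11*110) + 58728) = 1/((1639 - 1210) + 58728) = 1/(429 + 58728) = 1/59157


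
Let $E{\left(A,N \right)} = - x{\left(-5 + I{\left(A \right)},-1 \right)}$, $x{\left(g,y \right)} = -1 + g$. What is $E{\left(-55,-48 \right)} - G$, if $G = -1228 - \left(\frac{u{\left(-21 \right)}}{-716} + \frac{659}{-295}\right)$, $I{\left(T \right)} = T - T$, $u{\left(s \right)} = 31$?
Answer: $\frac{260164491}{211220} \approx 1231.7$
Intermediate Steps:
$I{\left(T \right)} = 0$
$E{\left(A,N \right)} = 6$ ($E{\left(A,N \right)} = - (-1 + \left(-5 + 0\right)) = - (-1 - 5) = \left(-1\right) \left(-6\right) = 6$)
$G = - \frac{258897171}{211220}$ ($G = -1228 - \left(\frac{31}{-716} + \frac{659}{-295}\right) = -1228 - \left(31 \left(- \frac{1}{716}\right) + 659 \left(- \frac{1}{295}\right)\right) = -1228 - \left(- \frac{31}{716} - \frac{659}{295}\right) = -1228 - - \frac{480989}{211220} = -1228 + \frac{480989}{211220} = - \frac{258897171}{211220} \approx -1225.7$)
$E{\left(-55,-48 \right)} - G = 6 - - \frac{258897171}{211220} = 6 + \frac{258897171}{211220} = \frac{260164491}{211220}$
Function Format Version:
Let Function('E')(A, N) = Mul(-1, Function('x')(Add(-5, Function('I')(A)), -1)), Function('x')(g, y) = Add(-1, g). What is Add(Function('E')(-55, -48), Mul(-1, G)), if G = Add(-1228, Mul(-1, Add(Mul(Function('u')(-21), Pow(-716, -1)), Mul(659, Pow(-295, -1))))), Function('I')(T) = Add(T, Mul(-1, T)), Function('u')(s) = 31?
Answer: Rational(260164491, 211220) ≈ 1231.7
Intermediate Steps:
Function('I')(T) = 0
Function('E')(A, N) = 6 (Function('E')(A, N) = Mul(-1, Add(-1, Add(-5, 0))) = Mul(-1, Add(-1, -5)) = Mul(-1, -6) = 6)
G = Rational(-258897171, 211220) (G = Add(-1228, Mul(-1, Add(Mul(31, Pow(-716, -1)), Mul(659, Pow(-295, -1))))) = Add(-1228, Mul(-1, Add(Mul(31, Rational(-1, 716)), Mul(659, Rational(-1, 295))))) = Add(-1228, Mul(-1, Add(Rational(-31, 716), Rational(-659, 295)))) = Add(-1228, Mul(-1, Rational(-480989, 211220))) = Add(-1228, Rational(480989, 211220)) = Rational(-258897171, 211220) ≈ -1225.7)
Add(Function('E')(-55, -48), Mul(-1, G)) = Add(6, Mul(-1, Rational(-258897171, 211220))) = Add(6, Rational(258897171, 211220)) = Rational(260164491, 211220)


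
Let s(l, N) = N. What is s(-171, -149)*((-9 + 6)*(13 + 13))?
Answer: 11622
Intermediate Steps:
s(-171, -149)*((-9 + 6)*(13 + 13)) = -149*(-9 + 6)*(13 + 13) = -(-447)*26 = -149*(-78) = 11622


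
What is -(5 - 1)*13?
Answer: -52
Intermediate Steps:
-(5 - 1)*13 = -4*13 = -1*52 = -52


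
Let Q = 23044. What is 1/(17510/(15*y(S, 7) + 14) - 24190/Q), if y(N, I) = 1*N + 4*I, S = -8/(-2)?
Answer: 2845934/97887645 ≈ 0.029073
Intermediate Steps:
S = 4 (S = -8*(-½) = 4)
y(N, I) = N + 4*I
1/(17510/(15*y(S, 7) + 14) - 24190/Q) = 1/(17510/(15*(4 + 4*7) + 14) - 24190/23044) = 1/(17510/(15*(4 + 28) + 14) - 24190*1/23044) = 1/(17510/(15*32 + 14) - 12095/11522) = 1/(17510/(480 + 14) - 12095/11522) = 1/(17510/494 - 12095/11522) = 1/(17510*(1/494) - 12095/11522) = 1/(8755/247 - 12095/11522) = 1/(97887645/2845934) = 2845934/97887645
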